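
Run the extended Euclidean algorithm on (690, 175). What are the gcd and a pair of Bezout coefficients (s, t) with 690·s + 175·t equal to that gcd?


Euclidean algorithm on (690, 175) — divide until remainder is 0:
  690 = 3 · 175 + 165
  175 = 1 · 165 + 10
  165 = 16 · 10 + 5
  10 = 2 · 5 + 0
gcd(690, 175) = 5.
Track Bezout coefficients alongside the remainders: start with r₀ = 690 = a·1 + b·0 (s = 1, t = 0) and r₁ = 175 = a·0 + b·1 (s = 0, t = 1); each new remainder r_{k+1} = r_{k-1} − q_k·r_k inherits s_{k+1} = s_{k-1} − q_k·s_k, t_{k+1} = t_{k-1} − q_k·t_k, so r_k = a·s_k + b·t_k at every step:
  q = 3: r = 165, s = 1 − 3·0 = 1, t = 0 − 3·1 = -3  (check: 690·1 + 175·(-3) = 165)
  q = 1: r = 10, s = 0 − 1·1 = -1, t = 1 − 1·(-3) = 4  (check: 690·(-1) + 175·4 = 10)
  q = 16: r = 5, s = 1 − 16·(-1) = 17, t = -3 − 16·4 = -67  (check: 690·17 + 175·(-67) = 5)
The row with r = 5 (the gcd) gives the Bezout coefficients s = 17, t = -67.
Result: 690 · (17) + 175 · (-67) = 5.

gcd(690, 175) = 5; s = 17, t = -67 (check: 690·17 + 175·(-67) = 5).


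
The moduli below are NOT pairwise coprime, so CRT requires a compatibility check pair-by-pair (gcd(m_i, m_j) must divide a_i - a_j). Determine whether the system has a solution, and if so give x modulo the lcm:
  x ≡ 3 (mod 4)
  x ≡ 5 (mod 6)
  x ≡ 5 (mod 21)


Moduli 4, 6, 21 are not pairwise coprime, so CRT works modulo lcm(m_i) when all pairwise compatibility conditions hold.
Pairwise compatibility: gcd(m_i, m_j) must divide a_i - a_j for every pair.
Merge one congruence at a time:
  Start: x ≡ 3 (mod 4).
  Combine with x ≡ 5 (mod 6): gcd(4, 6) = 2; 5 - 3 = 2, which IS divisible by 2, so compatible.
    Write x = 3 + 4·t and substitute into x ≡ 5 (mod 6): 4·t ≡ 5 − 3 = 2 (mod 6).
    Divide the congruence (and modulus) by g = 2: 2·t ≡ 1 (mod 3).
    The inverse of 2 mod 3 is 2 (since 2·2 = 4 = 1·3 + 1), so t ≡ 2·1 = 2 ≡ 2 (mod 3).
    Then x = 3 + 4·2 = 11, valid modulo lcm(4, 6) = 12: x ≡ 11 (mod 12).
  Combine with x ≡ 5 (mod 21): gcd(12, 21) = 3; 5 - 11 = -6, which IS divisible by 3, so compatible.
    Write x = 11 + 12·t and substitute into x ≡ 5 (mod 21): 12·t ≡ 5 − 11 = -6 (mod 21).
    Divide the congruence (and modulus) by g = 3: 4·t ≡ -2 (mod 7).
    Reduce coefficients mod 7: 4·t ≡ 5 (mod 7).
    The inverse of 4 mod 7 is 2 (since 4·2 = 8 = 1·7 + 1), so t ≡ 2·5 = 10 ≡ 3 (mod 7).
    Then x = 11 + 12·3 = 47, valid modulo lcm(12, 21) = 84: x ≡ 47 (mod 84).
Verify: 47 mod 4 = 3, 47 mod 6 = 5, 47 mod 21 = 5.

x ≡ 47 (mod 84).


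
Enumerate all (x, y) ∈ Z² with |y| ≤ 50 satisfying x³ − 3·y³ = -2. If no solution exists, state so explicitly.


The equation is x³ - 3y³ = -2. For fixed y, x³ = 3·y³ − 2, so a solution requires the RHS to be a perfect cube.
Strategy: iterate y from -50 to 50, compute RHS = 3·y³ − 2, and check whether it is a (positive or negative) perfect cube.
Check small values of y:
  y = 0: RHS = -2 is not a perfect cube.
  y = 1: RHS = 1 = (1)³ ⇒ x = 1 works.
  y = -1: RHS = -5 is not a perfect cube.
  y = 2: RHS = 22 is not a perfect cube.
  y = -2: RHS = -26 is not a perfect cube.
  y = 3: RHS = 79 is not a perfect cube.
  y = -3: RHS = -83 is not a perfect cube.
Continuing the search up to |y| = 50 finds no further solutions beyond those listed.
Collected solutions: (1, 1).

Solutions (with |y| ≤ 50): (1, 1).


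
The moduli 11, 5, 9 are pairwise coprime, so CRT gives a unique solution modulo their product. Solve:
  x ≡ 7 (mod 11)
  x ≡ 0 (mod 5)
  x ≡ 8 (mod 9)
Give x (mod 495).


Moduli 11, 5, 9 are pairwise coprime; by CRT there is a unique solution modulo M = 11 · 5 · 9 = 495.
Solve pairwise, accumulating the modulus:
  Start with x ≡ 7 (mod 11).
  Combine with x ≡ 0 (mod 5): since gcd(11, 5) = 1, we get a unique residue mod 55.
    Write x = 7 + 11·t and substitute into x ≡ 0 (mod 5): 11·t ≡ 0 − 7 = -7 (mod 5).
    Reduce coefficients mod 5: 1·t ≡ 3 (mod 5).
    So t ≡ 3 (mod 5).
    Then x = 7 + 11·3 = 40, valid modulo lcm(11, 5) = 55: x ≡ 40 (mod 55).
  Combine with x ≡ 8 (mod 9): since gcd(55, 9) = 1, we get a unique residue mod 495.
    Write x = 40 + 55·t and substitute into x ≡ 8 (mod 9): 55·t ≡ 8 − 40 = -32 (mod 9).
    Reduce coefficients mod 9: 1·t ≡ 4 (mod 9).
    So t ≡ 4 (mod 9).
    Then x = 40 + 55·4 = 260, valid modulo lcm(55, 9) = 495: x ≡ 260 (mod 495).
Verify: 260 mod 11 = 7 ✓, 260 mod 5 = 0 ✓, 260 mod 9 = 8 ✓.

x ≡ 260 (mod 495).


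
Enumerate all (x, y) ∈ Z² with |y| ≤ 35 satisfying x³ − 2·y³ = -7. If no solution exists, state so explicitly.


The equation is x³ - 2y³ = -7. For fixed y, x³ = 2·y³ − 7, so a solution requires the RHS to be a perfect cube.
Strategy: iterate y from -35 to 35, compute RHS = 2·y³ − 7, and check whether it is a (positive or negative) perfect cube.
Check small values of y:
  y = 0: RHS = -7 is not a perfect cube.
  y = 1: RHS = -5 is not a perfect cube.
  y = -1: RHS = -9 is not a perfect cube.
  y = 2: RHS = 9 is not a perfect cube.
  y = -2: RHS = -23 is not a perfect cube.
  y = 3: RHS = 47 is not a perfect cube.
  y = -3: RHS = -61 is not a perfect cube.
Continuing the search up to |y| = 35 finds no solutions either.
No (x, y) in the scanned range satisfies the equation.

No integer solutions with |y| ≤ 35.


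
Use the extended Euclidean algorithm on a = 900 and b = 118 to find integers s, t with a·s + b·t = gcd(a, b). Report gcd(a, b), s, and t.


Euclidean algorithm on (900, 118) — divide until remainder is 0:
  900 = 7 · 118 + 74
  118 = 1 · 74 + 44
  74 = 1 · 44 + 30
  44 = 1 · 30 + 14
  30 = 2 · 14 + 2
  14 = 7 · 2 + 0
gcd(900, 118) = 2.
Track Bezout coefficients alongside the remainders: start with r₀ = 900 = a·1 + b·0 (s = 1, t = 0) and r₁ = 118 = a·0 + b·1 (s = 0, t = 1); each new remainder r_{k+1} = r_{k-1} − q_k·r_k inherits s_{k+1} = s_{k-1} − q_k·s_k, t_{k+1} = t_{k-1} − q_k·t_k, so r_k = a·s_k + b·t_k at every step:
  q = 7: r = 74, s = 1 − 7·0 = 1, t = 0 − 7·1 = -7  (check: 900·1 + 118·(-7) = 74)
  q = 1: r = 44, s = 0 − 1·1 = -1, t = 1 − 1·(-7) = 8  (check: 900·(-1) + 118·8 = 44)
  q = 1: r = 30, s = 1 − 1·(-1) = 2, t = -7 − 1·8 = -15  (check: 900·2 + 118·(-15) = 30)
  q = 1: r = 14, s = -1 − 1·2 = -3, t = 8 − 1·(-15) = 23  (check: 900·(-3) + 118·23 = 14)
  q = 2: r = 2, s = 2 − 2·(-3) = 8, t = -15 − 2·23 = -61  (check: 900·8 + 118·(-61) = 2)
The row with r = 2 (the gcd) gives the Bezout coefficients s = 8, t = -61.
Result: 900 · (8) + 118 · (-61) = 2.

gcd(900, 118) = 2; s = 8, t = -61 (check: 900·8 + 118·(-61) = 2).


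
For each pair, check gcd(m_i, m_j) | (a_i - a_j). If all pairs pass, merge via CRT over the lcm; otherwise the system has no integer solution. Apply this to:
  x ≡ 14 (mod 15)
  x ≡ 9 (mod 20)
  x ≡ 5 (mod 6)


Moduli 15, 20, 6 are not pairwise coprime, so CRT works modulo lcm(m_i) when all pairwise compatibility conditions hold.
Pairwise compatibility: gcd(m_i, m_j) must divide a_i - a_j for every pair.
Merge one congruence at a time:
  Start: x ≡ 14 (mod 15).
  Combine with x ≡ 9 (mod 20): gcd(15, 20) = 5; 9 - 14 = -5, which IS divisible by 5, so compatible.
    Write x = 14 + 15·t and substitute into x ≡ 9 (mod 20): 15·t ≡ 9 − 14 = -5 (mod 20).
    Divide the congruence (and modulus) by g = 5: 3·t ≡ -1 (mod 4).
    Reduce coefficients mod 4: 3·t ≡ 3 (mod 4).
    The inverse of 3 mod 4 is 3 (since 3·3 = 9 = 2·4 + 1), so t ≡ 3·3 = 9 ≡ 1 (mod 4).
    Then x = 14 + 15·1 = 29, valid modulo lcm(15, 20) = 60: x ≡ 29 (mod 60).
  Combine with x ≡ 5 (mod 6): gcd(60, 6) = 6; 5 - 29 = -24, which IS divisible by 6, so compatible.
    Write x = 29 + 60·t and substitute into x ≡ 5 (mod 6): 60·t ≡ 5 − 29 = -24 (mod 6).
    Divide the congruence (and modulus) by g = 6: 10·t ≡ -4 (mod 1).
    Modulo 1 every t works; take t = 0.
    Then x = 29 + 60·0 = 29, valid modulo lcm(60, 6) = 60: x ≡ 29 (mod 60).
Verify: 29 mod 15 = 14, 29 mod 20 = 9, 29 mod 6 = 5.

x ≡ 29 (mod 60).


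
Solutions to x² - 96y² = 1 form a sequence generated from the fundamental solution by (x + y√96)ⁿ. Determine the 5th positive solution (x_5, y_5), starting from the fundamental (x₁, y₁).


Step 1: Find the fundamental solution (x₁, y₁) of x² - 96y² = 1.
  Expand √96 as a continued fraction. a₀ = ⌊√96⌋ = 9; iterate m_{k+1} = d_k·a_k − m_k, d_{k+1} = (96 − m_{k+1}²)/d_k, a_{k+1} = ⌊(a₀ + m_{k+1})/d_{k+1}⌋ (starting m₀ = 0, d₀ = 1), with convergents p_k = a_k·p_{k-1} + p_{k-2}, q_k = a_k·q_{k-1} + q_{k-2} (p₋₁ = 1, q₋₁ = 0):
  k = 0: a₀ = 9; p₀/q₀ = 9/1; p₀² − 96·q₀² = 81 − 96 = -15.
  k = 1: m = 9, d = 15, a = ⌊(9 + 9)/15⌋ = 1; p/q = (1·9 + 1)/(1·1 + 0) = 10/1; p² − 96·q² = 100 − 96 = 4.
  k = 2: m = 6, d = 4, a = ⌊(9 + 6)/4⌋ = 3; p/q = (3·10 + 9)/(3·1 + 1) = 39/4; p² − 96·q² = 1521 − 1536 = -15.
  k = 3: m = 6, d = 15, a = ⌊(9 + 6)/15⌋ = 1; p/q = (1·39 + 10)/(1·4 + 1) = 49/5; p² − 96·q² = 2401 − 2400 = 1.
  The first convergent with p² − 96·q² = 1 gives the fundamental solution (x₁, y₁) = (49, 5).
Step 2: Apply the recurrence (x_{n+1}, y_{n+1}) = (x₁x_n + 96y₁y_n, x₁y_n + y₁x_n) repeatedly.
  From (x_1, y_1) = (49, 5): x_2 = 49·49 + 96·5·5 = 4801; y_2 = 49·5 + 5·49 = 490.
  From (x_2, y_2) = (4801, 490): x_3 = 49·4801 + 96·5·490 = 470449; y_3 = 49·490 + 5·4801 = 48015.
  From (x_3, y_3) = (470449, 48015): x_4 = 49·470449 + 96·5·48015 = 46099201; y_4 = 49·48015 + 5·470449 = 4704980.
  From (x_4, y_4) = (46099201, 4704980): x_5 = 49·46099201 + 96·5·4704980 = 4517251249; y_5 = 49·4704980 + 5·46099201 = 461040025.
Step 3: Verify x_5² - 96·y_5² = 20405558846592060001 - 20405558846592060000 = 1 (should be 1). ✓

(x_1, y_1) = (49, 5); (x_5, y_5) = (4517251249, 461040025).


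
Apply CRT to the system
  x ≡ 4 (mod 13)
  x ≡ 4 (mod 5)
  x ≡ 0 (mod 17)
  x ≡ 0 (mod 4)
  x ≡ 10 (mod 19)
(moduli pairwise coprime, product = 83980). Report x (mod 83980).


Product of moduli M = 13 · 5 · 17 · 4 · 19 = 83980.
Merge one congruence at a time:
  Start: x ≡ 4 (mod 13).
  Combine with x ≡ 4 (mod 5); new modulus lcm = 65.
    Write x = 4 + 13·t and substitute into x ≡ 4 (mod 5): 13·t ≡ 4 − 4 = 0 (mod 5).
    Reduce coefficients mod 5: 3·t ≡ 0 (mod 5).
    The inverse of 3 mod 5 is 2 (since 3·2 = 6 = 1·5 + 1), so t ≡ 2·0 = 0 ≡ 0 (mod 5).
    Then x = 4 + 13·0 = 4, valid modulo lcm(13, 5) = 65: x ≡ 4 (mod 65).
  Combine with x ≡ 0 (mod 17); new modulus lcm = 1105.
    Write x = 4 + 65·t and substitute into x ≡ 0 (mod 17): 65·t ≡ 0 − 4 = -4 (mod 17).
    Reduce coefficients mod 17: 14·t ≡ 13 (mod 17).
    The inverse of 14 mod 17 is 11 (since 14·11 = 154 = 9·17 + 1), so t ≡ 11·13 = 143 ≡ 7 (mod 17).
    Then x = 4 + 65·7 = 459, valid modulo lcm(65, 17) = 1105: x ≡ 459 (mod 1105).
  Combine with x ≡ 0 (mod 4); new modulus lcm = 4420.
    Write x = 459 + 1105·t and substitute into x ≡ 0 (mod 4): 1105·t ≡ 0 − 459 = -459 (mod 4).
    Reduce coefficients mod 4: 1·t ≡ 1 (mod 4).
    So t ≡ 1 (mod 4).
    Then x = 459 + 1105·1 = 1564, valid modulo lcm(1105, 4) = 4420: x ≡ 1564 (mod 4420).
  Combine with x ≡ 10 (mod 19); new modulus lcm = 83980.
    Write x = 1564 + 4420·t and substitute into x ≡ 10 (mod 19): 4420·t ≡ 10 − 1564 = -1554 (mod 19).
    Reduce coefficients mod 19: 12·t ≡ 4 (mod 19).
    The inverse of 12 mod 19 is 8 (since 12·8 = 96 = 5·19 + 1), so t ≡ 8·4 = 32 ≡ 13 (mod 19).
    Then x = 1564 + 4420·13 = 59024, valid modulo lcm(4420, 19) = 83980: x ≡ 59024 (mod 83980).
Verify against each original: 59024 mod 13 = 4, 59024 mod 5 = 4, 59024 mod 17 = 0, 59024 mod 4 = 0, 59024 mod 19 = 10.

x ≡ 59024 (mod 83980).


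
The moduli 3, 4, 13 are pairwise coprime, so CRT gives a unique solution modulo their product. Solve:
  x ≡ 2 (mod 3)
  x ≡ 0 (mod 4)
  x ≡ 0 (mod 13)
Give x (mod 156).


Moduli 3, 4, 13 are pairwise coprime; by CRT there is a unique solution modulo M = 3 · 4 · 13 = 156.
Solve pairwise, accumulating the modulus:
  Start with x ≡ 2 (mod 3).
  Combine with x ≡ 0 (mod 4): since gcd(3, 4) = 1, we get a unique residue mod 12.
    Write x = 2 + 3·t and substitute into x ≡ 0 (mod 4): 3·t ≡ 0 − 2 = -2 (mod 4).
    Reduce coefficients mod 4: 3·t ≡ 2 (mod 4).
    The inverse of 3 mod 4 is 3 (since 3·3 = 9 = 2·4 + 1), so t ≡ 3·2 = 6 ≡ 2 (mod 4).
    Then x = 2 + 3·2 = 8, valid modulo lcm(3, 4) = 12: x ≡ 8 (mod 12).
  Combine with x ≡ 0 (mod 13): since gcd(12, 13) = 1, we get a unique residue mod 156.
    Write x = 8 + 12·t and substitute into x ≡ 0 (mod 13): 12·t ≡ 0 − 8 = -8 (mod 13).
    Reduce coefficients mod 13: 12·t ≡ 5 (mod 13).
    The inverse of 12 mod 13 is 12 (since 12·12 = 144 = 11·13 + 1), so t ≡ 12·5 = 60 ≡ 8 (mod 13).
    Then x = 8 + 12·8 = 104, valid modulo lcm(12, 13) = 156: x ≡ 104 (mod 156).
Verify: 104 mod 3 = 2 ✓, 104 mod 4 = 0 ✓, 104 mod 13 = 0 ✓.

x ≡ 104 (mod 156).


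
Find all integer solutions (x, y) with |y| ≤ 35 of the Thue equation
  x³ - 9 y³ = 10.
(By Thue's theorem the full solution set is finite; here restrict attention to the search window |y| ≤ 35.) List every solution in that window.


The equation is x³ - 9y³ = 10. For fixed y, x³ = 9·y³ + 10, so a solution requires the RHS to be a perfect cube.
Strategy: iterate y from -35 to 35, compute RHS = 9·y³ + 10, and check whether it is a (positive or negative) perfect cube.
Check small values of y:
  y = 0: RHS = 10 is not a perfect cube.
  y = 1: RHS = 19 is not a perfect cube.
  y = -1: RHS = 1 = (1)³ ⇒ x = 1 works.
  y = 2: RHS = 82 is not a perfect cube.
  y = -2: RHS = -62 is not a perfect cube.
  y = 3: RHS = 253 is not a perfect cube.
  y = -3: RHS = -233 is not a perfect cube.
Continuing the search up to |y| = 35 finds no further solutions beyond those listed.
Collected solutions: (1, -1).

Solutions (with |y| ≤ 35): (1, -1).


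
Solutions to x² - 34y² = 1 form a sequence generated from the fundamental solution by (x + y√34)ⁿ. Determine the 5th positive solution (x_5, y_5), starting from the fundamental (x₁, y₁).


Step 1: Find the fundamental solution (x₁, y₁) of x² - 34y² = 1.
  Expand √34 as a continued fraction. a₀ = ⌊√34⌋ = 5; iterate m_{k+1} = d_k·a_k − m_k, d_{k+1} = (34 − m_{k+1}²)/d_k, a_{k+1} = ⌊(a₀ + m_{k+1})/d_{k+1}⌋ (starting m₀ = 0, d₀ = 1), with convergents p_k = a_k·p_{k-1} + p_{k-2}, q_k = a_k·q_{k-1} + q_{k-2} (p₋₁ = 1, q₋₁ = 0):
  k = 0: a₀ = 5; p₀/q₀ = 5/1; p₀² − 34·q₀² = 25 − 34 = -9.
  k = 1: m = 5, d = 9, a = ⌊(5 + 5)/9⌋ = 1; p/q = (1·5 + 1)/(1·1 + 0) = 6/1; p² − 34·q² = 36 − 34 = 2.
  k = 2: m = 4, d = 2, a = ⌊(5 + 4)/2⌋ = 4; p/q = (4·6 + 5)/(4·1 + 1) = 29/5; p² − 34·q² = 841 − 850 = -9.
  k = 3: m = 4, d = 9, a = ⌊(5 + 4)/9⌋ = 1; p/q = (1·29 + 6)/(1·5 + 1) = 35/6; p² − 34·q² = 1225 − 1224 = 1.
  The first convergent with p² − 34·q² = 1 gives the fundamental solution (x₁, y₁) = (35, 6).
Step 2: Apply the recurrence (x_{n+1}, y_{n+1}) = (x₁x_n + 34y₁y_n, x₁y_n + y₁x_n) repeatedly.
  From (x_1, y_1) = (35, 6): x_2 = 35·35 + 34·6·6 = 2449; y_2 = 35·6 + 6·35 = 420.
  From (x_2, y_2) = (2449, 420): x_3 = 35·2449 + 34·6·420 = 171395; y_3 = 35·420 + 6·2449 = 29394.
  From (x_3, y_3) = (171395, 29394): x_4 = 35·171395 + 34·6·29394 = 11995201; y_4 = 35·29394 + 6·171395 = 2057160.
  From (x_4, y_4) = (11995201, 2057160): x_5 = 35·11995201 + 34·6·2057160 = 839492675; y_5 = 35·2057160 + 6·11995201 = 143971806.
Step 3: Verify x_5² - 34·y_5² = 704747951378655625 - 704747951378655624 = 1 (should be 1). ✓

(x_1, y_1) = (35, 6); (x_5, y_5) = (839492675, 143971806).


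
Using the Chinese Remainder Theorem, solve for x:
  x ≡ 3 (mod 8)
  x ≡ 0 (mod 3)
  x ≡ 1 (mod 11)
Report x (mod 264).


Moduli 8, 3, 11 are pairwise coprime; by CRT there is a unique solution modulo M = 8 · 3 · 11 = 264.
Solve pairwise, accumulating the modulus:
  Start with x ≡ 3 (mod 8).
  Combine with x ≡ 0 (mod 3): since gcd(8, 3) = 1, we get a unique residue mod 24.
    Write x = 3 + 8·t and substitute into x ≡ 0 (mod 3): 8·t ≡ 0 − 3 = -3 (mod 3).
    Reduce coefficients mod 3: 2·t ≡ 0 (mod 3).
    The inverse of 2 mod 3 is 2 (since 2·2 = 4 = 1·3 + 1), so t ≡ 2·0 = 0 ≡ 0 (mod 3).
    Then x = 3 + 8·0 = 3, valid modulo lcm(8, 3) = 24: x ≡ 3 (mod 24).
  Combine with x ≡ 1 (mod 11): since gcd(24, 11) = 1, we get a unique residue mod 264.
    Write x = 3 + 24·t and substitute into x ≡ 1 (mod 11): 24·t ≡ 1 − 3 = -2 (mod 11).
    Reduce coefficients mod 11: 2·t ≡ 9 (mod 11).
    The inverse of 2 mod 11 is 6 (since 2·6 = 12 = 1·11 + 1), so t ≡ 6·9 = 54 ≡ 10 (mod 11).
    Then x = 3 + 24·10 = 243, valid modulo lcm(24, 11) = 264: x ≡ 243 (mod 264).
Verify: 243 mod 8 = 3 ✓, 243 mod 3 = 0 ✓, 243 mod 11 = 1 ✓.

x ≡ 243 (mod 264).


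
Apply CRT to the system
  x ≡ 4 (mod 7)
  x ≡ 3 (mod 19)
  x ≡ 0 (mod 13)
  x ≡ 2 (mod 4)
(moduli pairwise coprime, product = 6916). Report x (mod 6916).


Product of moduli M = 7 · 19 · 13 · 4 = 6916.
Merge one congruence at a time:
  Start: x ≡ 4 (mod 7).
  Combine with x ≡ 3 (mod 19); new modulus lcm = 133.
    Write x = 4 + 7·t and substitute into x ≡ 3 (mod 19): 7·t ≡ 3 − 4 = -1 (mod 19).
    Reduce coefficients mod 19: 7·t ≡ 18 (mod 19).
    The inverse of 7 mod 19 is 11 (since 7·11 = 77 = 4·19 + 1), so t ≡ 11·18 = 198 ≡ 8 (mod 19).
    Then x = 4 + 7·8 = 60, valid modulo lcm(7, 19) = 133: x ≡ 60 (mod 133).
  Combine with x ≡ 0 (mod 13); new modulus lcm = 1729.
    Write x = 60 + 133·t and substitute into x ≡ 0 (mod 13): 133·t ≡ 0 − 60 = -60 (mod 13).
    Reduce coefficients mod 13: 3·t ≡ 5 (mod 13).
    The inverse of 3 mod 13 is 9 (since 3·9 = 27 = 2·13 + 1), so t ≡ 9·5 = 45 ≡ 6 (mod 13).
    Then x = 60 + 133·6 = 858, valid modulo lcm(133, 13) = 1729: x ≡ 858 (mod 1729).
  Combine with x ≡ 2 (mod 4); new modulus lcm = 6916.
    Write x = 858 + 1729·t and substitute into x ≡ 2 (mod 4): 1729·t ≡ 2 − 858 = -856 (mod 4).
    Reduce coefficients mod 4: 1·t ≡ 0 (mod 4).
    So t ≡ 0 (mod 4).
    Then x = 858 + 1729·0 = 858, valid modulo lcm(1729, 4) = 6916: x ≡ 858 (mod 6916).
Verify against each original: 858 mod 7 = 4, 858 mod 19 = 3, 858 mod 13 = 0, 858 mod 4 = 2.

x ≡ 858 (mod 6916).


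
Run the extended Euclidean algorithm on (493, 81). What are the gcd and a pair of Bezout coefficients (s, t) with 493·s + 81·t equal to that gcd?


Euclidean algorithm on (493, 81) — divide until remainder is 0:
  493 = 6 · 81 + 7
  81 = 11 · 7 + 4
  7 = 1 · 4 + 3
  4 = 1 · 3 + 1
  3 = 3 · 1 + 0
gcd(493, 81) = 1.
Track Bezout coefficients alongside the remainders: start with r₀ = 493 = a·1 + b·0 (s = 1, t = 0) and r₁ = 81 = a·0 + b·1 (s = 0, t = 1); each new remainder r_{k+1} = r_{k-1} − q_k·r_k inherits s_{k+1} = s_{k-1} − q_k·s_k, t_{k+1} = t_{k-1} − q_k·t_k, so r_k = a·s_k + b·t_k at every step:
  q = 6: r = 7, s = 1 − 6·0 = 1, t = 0 − 6·1 = -6  (check: 493·1 + 81·(-6) = 7)
  q = 11: r = 4, s = 0 − 11·1 = -11, t = 1 − 11·(-6) = 67  (check: 493·(-11) + 81·67 = 4)
  q = 1: r = 3, s = 1 − 1·(-11) = 12, t = -6 − 1·67 = -73  (check: 493·12 + 81·(-73) = 3)
  q = 1: r = 1, s = -11 − 1·12 = -23, t = 67 − 1·(-73) = 140  (check: 493·(-23) + 81·140 = 1)
The row with r = 1 (the gcd) gives the Bezout coefficients s = -23, t = 140.
Result: 493 · (-23) + 81 · (140) = 1.

gcd(493, 81) = 1; s = -23, t = 140 (check: 493·(-23) + 81·140 = 1).


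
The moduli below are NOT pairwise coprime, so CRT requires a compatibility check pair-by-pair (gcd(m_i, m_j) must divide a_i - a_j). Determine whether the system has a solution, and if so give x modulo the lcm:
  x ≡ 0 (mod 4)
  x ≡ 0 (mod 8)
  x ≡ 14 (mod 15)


Moduli 4, 8, 15 are not pairwise coprime, so CRT works modulo lcm(m_i) when all pairwise compatibility conditions hold.
Pairwise compatibility: gcd(m_i, m_j) must divide a_i - a_j for every pair.
Merge one congruence at a time:
  Start: x ≡ 0 (mod 4).
  Combine with x ≡ 0 (mod 8): gcd(4, 8) = 4; 0 - 0 = 0, which IS divisible by 4, so compatible.
    Write x = 0 + 4·t and substitute into x ≡ 0 (mod 8): 4·t ≡ 0 − 0 = 0 (mod 8).
    Divide the congruence (and modulus) by g = 4: 1·t ≡ 0 (mod 2).
    So t ≡ 0 (mod 2).
    Then x = 0 + 4·0 = 0, valid modulo lcm(4, 8) = 8: x ≡ 0 (mod 8).
  Combine with x ≡ 14 (mod 15): gcd(8, 15) = 1; 14 - 0 = 14, which IS divisible by 1, so compatible.
    Write x = 0 + 8·t and substitute into x ≡ 14 (mod 15): 8·t ≡ 14 − 0 = 14 (mod 15).
    The inverse of 8 mod 15 is 2 (since 8·2 = 16 = 1·15 + 1), so t ≡ 2·14 = 28 ≡ 13 (mod 15).
    Then x = 0 + 8·13 = 104, valid modulo lcm(8, 15) = 120: x ≡ 104 (mod 120).
Verify: 104 mod 4 = 0, 104 mod 8 = 0, 104 mod 15 = 14.

x ≡ 104 (mod 120).


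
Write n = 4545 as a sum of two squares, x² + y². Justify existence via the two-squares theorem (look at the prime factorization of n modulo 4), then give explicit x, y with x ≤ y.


Step 1: Factor n = 4545 = 3^2 · 5 · 101.
Step 2: Check the mod-4 condition on each prime factor: 3 ≡ 3 (mod 4), exponent 2 (must be even); 5 ≡ 1 (mod 4), exponent 1; 101 ≡ 1 (mod 4), exponent 1.
All primes ≡ 3 (mod 4) appear to even exponent (or don't appear), so by the two-squares theorem n IS expressible as a sum of two squares.
Step 3: Build a representation. Group n = k² · m with k = 3 and m = 5 · 101 = 505 (a product of primes ≡ 1 (mod 4)); a representation of m scales to one of n via (k·x)² + (k·y)² = k²(x² + y²). Each prime p ≡ 1 (mod 4) is itself a sum of two squares; find a² by testing p − a² for a perfect square:
  5: 5 − 1² = 4 = 2² ⇒ 5 = 1² + 2².
  101: 101 − 1² = 100 = 10² ⇒ 101 = 1² + 10².
  Combine using the Brahmagupta–Fibonacci identity (a² + b²)(c² + d²) = (ac − bd)² + (ad + bc)² = (ac + bd)² + (ad − bc)²:
  5 · 101 = 505: from (1² + 2²)(1² + 10²), take (1·1 − 2·10, 1·10 + 2·1) = (1 − 20, 10 + 2) = (-19, 12); dropping signs (only squares matter) gives (19, 12); check 19² + 12² = 361 + 144 = 505 ✓.
  Scale by k = 3: (3·19, 3·12) = (57, 36).
Step 4: Order so x ≤ y and verify: 36² + 57² = 1296 + 3249 = 4545 = n. ✓

n = 4545 = 36² + 57² (one valid representation with x ≤ y).


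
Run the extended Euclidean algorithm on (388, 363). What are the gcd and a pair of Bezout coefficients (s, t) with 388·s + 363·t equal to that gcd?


Euclidean algorithm on (388, 363) — divide until remainder is 0:
  388 = 1 · 363 + 25
  363 = 14 · 25 + 13
  25 = 1 · 13 + 12
  13 = 1 · 12 + 1
  12 = 12 · 1 + 0
gcd(388, 363) = 1.
Track Bezout coefficients alongside the remainders: start with r₀ = 388 = a·1 + b·0 (s = 1, t = 0) and r₁ = 363 = a·0 + b·1 (s = 0, t = 1); each new remainder r_{k+1} = r_{k-1} − q_k·r_k inherits s_{k+1} = s_{k-1} − q_k·s_k, t_{k+1} = t_{k-1} − q_k·t_k, so r_k = a·s_k + b·t_k at every step:
  q = 1: r = 25, s = 1 − 1·0 = 1, t = 0 − 1·1 = -1  (check: 388·1 + 363·(-1) = 25)
  q = 14: r = 13, s = 0 − 14·1 = -14, t = 1 − 14·(-1) = 15  (check: 388·(-14) + 363·15 = 13)
  q = 1: r = 12, s = 1 − 1·(-14) = 15, t = -1 − 1·15 = -16  (check: 388·15 + 363·(-16) = 12)
  q = 1: r = 1, s = -14 − 1·15 = -29, t = 15 − 1·(-16) = 31  (check: 388·(-29) + 363·31 = 1)
The row with r = 1 (the gcd) gives the Bezout coefficients s = -29, t = 31.
Result: 388 · (-29) + 363 · (31) = 1.

gcd(388, 363) = 1; s = -29, t = 31 (check: 388·(-29) + 363·31 = 1).


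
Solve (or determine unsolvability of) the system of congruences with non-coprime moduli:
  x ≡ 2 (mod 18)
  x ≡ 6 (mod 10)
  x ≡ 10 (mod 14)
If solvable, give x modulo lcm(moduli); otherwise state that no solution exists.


Moduli 18, 10, 14 are not pairwise coprime, so CRT works modulo lcm(m_i) when all pairwise compatibility conditions hold.
Pairwise compatibility: gcd(m_i, m_j) must divide a_i - a_j for every pair.
Merge one congruence at a time:
  Start: x ≡ 2 (mod 18).
  Combine with x ≡ 6 (mod 10): gcd(18, 10) = 2; 6 - 2 = 4, which IS divisible by 2, so compatible.
    Write x = 2 + 18·t and substitute into x ≡ 6 (mod 10): 18·t ≡ 6 − 2 = 4 (mod 10).
    Divide the congruence (and modulus) by g = 2: 9·t ≡ 2 (mod 5).
    Reduce coefficients mod 5: 4·t ≡ 2 (mod 5).
    The inverse of 4 mod 5 is 4 (since 4·4 = 16 = 3·5 + 1), so t ≡ 4·2 = 8 ≡ 3 (mod 5).
    Then x = 2 + 18·3 = 56, valid modulo lcm(18, 10) = 90: x ≡ 56 (mod 90).
  Combine with x ≡ 10 (mod 14): gcd(90, 14) = 2; 10 - 56 = -46, which IS divisible by 2, so compatible.
    Write x = 56 + 90·t and substitute into x ≡ 10 (mod 14): 90·t ≡ 10 − 56 = -46 (mod 14).
    Divide the congruence (and modulus) by g = 2: 45·t ≡ -23 (mod 7).
    Reduce coefficients mod 7: 3·t ≡ 5 (mod 7).
    The inverse of 3 mod 7 is 5 (since 3·5 = 15 = 2·7 + 1), so t ≡ 5·5 = 25 ≡ 4 (mod 7).
    Then x = 56 + 90·4 = 416, valid modulo lcm(90, 14) = 630: x ≡ 416 (mod 630).
Verify: 416 mod 18 = 2, 416 mod 10 = 6, 416 mod 14 = 10.

x ≡ 416 (mod 630).


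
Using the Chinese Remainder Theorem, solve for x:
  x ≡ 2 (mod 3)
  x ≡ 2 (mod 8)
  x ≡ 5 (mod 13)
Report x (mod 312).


Moduli 3, 8, 13 are pairwise coprime; by CRT there is a unique solution modulo M = 3 · 8 · 13 = 312.
Solve pairwise, accumulating the modulus:
  Start with x ≡ 2 (mod 3).
  Combine with x ≡ 2 (mod 8): since gcd(3, 8) = 1, we get a unique residue mod 24.
    Write x = 2 + 3·t and substitute into x ≡ 2 (mod 8): 3·t ≡ 2 − 2 = 0 (mod 8).
    The inverse of 3 mod 8 is 3 (since 3·3 = 9 = 1·8 + 1), so t ≡ 3·0 = 0 ≡ 0 (mod 8).
    Then x = 2 + 3·0 = 2, valid modulo lcm(3, 8) = 24: x ≡ 2 (mod 24).
  Combine with x ≡ 5 (mod 13): since gcd(24, 13) = 1, we get a unique residue mod 312.
    Write x = 2 + 24·t and substitute into x ≡ 5 (mod 13): 24·t ≡ 5 − 2 = 3 (mod 13).
    Reduce coefficients mod 13: 11·t ≡ 3 (mod 13).
    The inverse of 11 mod 13 is 6 (since 11·6 = 66 = 5·13 + 1), so t ≡ 6·3 = 18 ≡ 5 (mod 13).
    Then x = 2 + 24·5 = 122, valid modulo lcm(24, 13) = 312: x ≡ 122 (mod 312).
Verify: 122 mod 3 = 2 ✓, 122 mod 8 = 2 ✓, 122 mod 13 = 5 ✓.

x ≡ 122 (mod 312).


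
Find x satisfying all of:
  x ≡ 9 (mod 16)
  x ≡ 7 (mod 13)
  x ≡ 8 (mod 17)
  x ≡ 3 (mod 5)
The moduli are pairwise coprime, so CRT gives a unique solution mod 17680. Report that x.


Product of moduli M = 16 · 13 · 17 · 5 = 17680.
Merge one congruence at a time:
  Start: x ≡ 9 (mod 16).
  Combine with x ≡ 7 (mod 13); new modulus lcm = 208.
    Write x = 9 + 16·t and substitute into x ≡ 7 (mod 13): 16·t ≡ 7 − 9 = -2 (mod 13).
    Reduce coefficients mod 13: 3·t ≡ 11 (mod 13).
    The inverse of 3 mod 13 is 9 (since 3·9 = 27 = 2·13 + 1), so t ≡ 9·11 = 99 ≡ 8 (mod 13).
    Then x = 9 + 16·8 = 137, valid modulo lcm(16, 13) = 208: x ≡ 137 (mod 208).
  Combine with x ≡ 8 (mod 17); new modulus lcm = 3536.
    Write x = 137 + 208·t and substitute into x ≡ 8 (mod 17): 208·t ≡ 8 − 137 = -129 (mod 17).
    Reduce coefficients mod 17: 4·t ≡ 7 (mod 17).
    The inverse of 4 mod 17 is 13 (since 4·13 = 52 = 3·17 + 1), so t ≡ 13·7 = 91 ≡ 6 (mod 17).
    Then x = 137 + 208·6 = 1385, valid modulo lcm(208, 17) = 3536: x ≡ 1385 (mod 3536).
  Combine with x ≡ 3 (mod 5); new modulus lcm = 17680.
    Write x = 1385 + 3536·t and substitute into x ≡ 3 (mod 5): 3536·t ≡ 3 − 1385 = -1382 (mod 5).
    Reduce coefficients mod 5: 1·t ≡ 3 (mod 5).
    So t ≡ 3 (mod 5).
    Then x = 1385 + 3536·3 = 11993, valid modulo lcm(3536, 5) = 17680: x ≡ 11993 (mod 17680).
Verify against each original: 11993 mod 16 = 9, 11993 mod 13 = 7, 11993 mod 17 = 8, 11993 mod 5 = 3.

x ≡ 11993 (mod 17680).


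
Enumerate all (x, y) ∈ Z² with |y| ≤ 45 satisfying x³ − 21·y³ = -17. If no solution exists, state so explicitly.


The equation is x³ - 21y³ = -17. For fixed y, x³ = 21·y³ − 17, so a solution requires the RHS to be a perfect cube.
Strategy: iterate y from -45 to 45, compute RHS = 21·y³ − 17, and check whether it is a (positive or negative) perfect cube.
Check small values of y:
  y = 0: RHS = -17 is not a perfect cube.
  y = 1: RHS = 4 is not a perfect cube.
  y = -1: RHS = -38 is not a perfect cube.
  y = 2: RHS = 151 is not a perfect cube.
  y = -2: RHS = -185 is not a perfect cube.
  y = 3: RHS = 550 is not a perfect cube.
  y = -3: RHS = -584 is not a perfect cube.
Continuing the search up to |y| = 45 finds no solutions either.
No (x, y) in the scanned range satisfies the equation.

No integer solutions with |y| ≤ 45.


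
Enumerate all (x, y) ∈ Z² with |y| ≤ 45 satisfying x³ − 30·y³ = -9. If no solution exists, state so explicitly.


The equation is x³ - 30y³ = -9. For fixed y, x³ = 30·y³ − 9, so a solution requires the RHS to be a perfect cube.
Strategy: iterate y from -45 to 45, compute RHS = 30·y³ − 9, and check whether it is a (positive or negative) perfect cube.
Check small values of y:
  y = 0: RHS = -9 is not a perfect cube.
  y = 1: RHS = 21 is not a perfect cube.
  y = -1: RHS = -39 is not a perfect cube.
  y = 2: RHS = 231 is not a perfect cube.
  y = -2: RHS = -249 is not a perfect cube.
  y = 3: RHS = 801 is not a perfect cube.
  y = -3: RHS = -819 is not a perfect cube.
Continuing the search up to |y| = 45 finds no solutions either.
No (x, y) in the scanned range satisfies the equation.

No integer solutions with |y| ≤ 45.


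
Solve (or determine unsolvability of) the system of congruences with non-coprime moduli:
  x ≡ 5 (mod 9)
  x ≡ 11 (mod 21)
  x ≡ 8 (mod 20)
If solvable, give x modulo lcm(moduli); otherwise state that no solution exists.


Moduli 9, 21, 20 are not pairwise coprime, so CRT works modulo lcm(m_i) when all pairwise compatibility conditions hold.
Pairwise compatibility: gcd(m_i, m_j) must divide a_i - a_j for every pair.
Merge one congruence at a time:
  Start: x ≡ 5 (mod 9).
  Combine with x ≡ 11 (mod 21): gcd(9, 21) = 3; 11 - 5 = 6, which IS divisible by 3, so compatible.
    Write x = 5 + 9·t and substitute into x ≡ 11 (mod 21): 9·t ≡ 11 − 5 = 6 (mod 21).
    Divide the congruence (and modulus) by g = 3: 3·t ≡ 2 (mod 7).
    The inverse of 3 mod 7 is 5 (since 3·5 = 15 = 2·7 + 1), so t ≡ 5·2 = 10 ≡ 3 (mod 7).
    Then x = 5 + 9·3 = 32, valid modulo lcm(9, 21) = 63: x ≡ 32 (mod 63).
  Combine with x ≡ 8 (mod 20): gcd(63, 20) = 1; 8 - 32 = -24, which IS divisible by 1, so compatible.
    Write x = 32 + 63·t and substitute into x ≡ 8 (mod 20): 63·t ≡ 8 − 32 = -24 (mod 20).
    Reduce coefficients mod 20: 3·t ≡ 16 (mod 20).
    The inverse of 3 mod 20 is 7 (since 3·7 = 21 = 1·20 + 1), so t ≡ 7·16 = 112 ≡ 12 (mod 20).
    Then x = 32 + 63·12 = 788, valid modulo lcm(63, 20) = 1260: x ≡ 788 (mod 1260).
Verify: 788 mod 9 = 5, 788 mod 21 = 11, 788 mod 20 = 8.

x ≡ 788 (mod 1260).


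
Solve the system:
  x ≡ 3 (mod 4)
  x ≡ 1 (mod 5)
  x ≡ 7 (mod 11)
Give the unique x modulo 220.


Moduli 4, 5, 11 are pairwise coprime; by CRT there is a unique solution modulo M = 4 · 5 · 11 = 220.
Solve pairwise, accumulating the modulus:
  Start with x ≡ 3 (mod 4).
  Combine with x ≡ 1 (mod 5): since gcd(4, 5) = 1, we get a unique residue mod 20.
    Write x = 3 + 4·t and substitute into x ≡ 1 (mod 5): 4·t ≡ 1 − 3 = -2 (mod 5).
    Reduce coefficients mod 5: 4·t ≡ 3 (mod 5).
    The inverse of 4 mod 5 is 4 (since 4·4 = 16 = 3·5 + 1), so t ≡ 4·3 = 12 ≡ 2 (mod 5).
    Then x = 3 + 4·2 = 11, valid modulo lcm(4, 5) = 20: x ≡ 11 (mod 20).
  Combine with x ≡ 7 (mod 11): since gcd(20, 11) = 1, we get a unique residue mod 220.
    Write x = 11 + 20·t and substitute into x ≡ 7 (mod 11): 20·t ≡ 7 − 11 = -4 (mod 11).
    Reduce coefficients mod 11: 9·t ≡ 7 (mod 11).
    The inverse of 9 mod 11 is 5 (since 9·5 = 45 = 4·11 + 1), so t ≡ 5·7 = 35 ≡ 2 (mod 11).
    Then x = 11 + 20·2 = 51, valid modulo lcm(20, 11) = 220: x ≡ 51 (mod 220).
Verify: 51 mod 4 = 3 ✓, 51 mod 5 = 1 ✓, 51 mod 11 = 7 ✓.

x ≡ 51 (mod 220).


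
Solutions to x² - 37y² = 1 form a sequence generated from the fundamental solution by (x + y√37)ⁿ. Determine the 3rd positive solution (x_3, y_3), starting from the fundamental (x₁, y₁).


Step 1: Find the fundamental solution (x₁, y₁) of x² - 37y² = 1.
  Expand √37 as a continued fraction. a₀ = ⌊√37⌋ = 6; iterate m_{k+1} = d_k·a_k − m_k, d_{k+1} = (37 − m_{k+1}²)/d_k, a_{k+1} = ⌊(a₀ + m_{k+1})/d_{k+1}⌋ (starting m₀ = 0, d₀ = 1), with convergents p_k = a_k·p_{k-1} + p_{k-2}, q_k = a_k·q_{k-1} + q_{k-2} (p₋₁ = 1, q₋₁ = 0):
  k = 0: a₀ = 6; p₀/q₀ = 6/1; p₀² − 37·q₀² = 36 − 37 = -1.
  k = 1: m = 6, d = 1, a = ⌊(6 + 6)/1⌋ = 12; p/q = (12·6 + 1)/(12·1 + 0) = 73/12; p² − 37·q² = 5329 − 5328 = 1.
  The first convergent with p² − 37·q² = 1 gives the fundamental solution (x₁, y₁) = (73, 12).
Step 2: Apply the recurrence (x_{n+1}, y_{n+1}) = (x₁x_n + 37y₁y_n, x₁y_n + y₁x_n) repeatedly.
  From (x_1, y_1) = (73, 12): x_2 = 73·73 + 37·12·12 = 10657; y_2 = 73·12 + 12·73 = 1752.
  From (x_2, y_2) = (10657, 1752): x_3 = 73·10657 + 37·12·1752 = 1555849; y_3 = 73·1752 + 12·10657 = 255780.
Step 3: Verify x_3² - 37·y_3² = 2420666110801 - 2420666110800 = 1 (should be 1). ✓

(x_1, y_1) = (73, 12); (x_3, y_3) = (1555849, 255780).


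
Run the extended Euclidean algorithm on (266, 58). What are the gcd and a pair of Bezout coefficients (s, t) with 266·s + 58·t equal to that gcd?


Euclidean algorithm on (266, 58) — divide until remainder is 0:
  266 = 4 · 58 + 34
  58 = 1 · 34 + 24
  34 = 1 · 24 + 10
  24 = 2 · 10 + 4
  10 = 2 · 4 + 2
  4 = 2 · 2 + 0
gcd(266, 58) = 2.
Track Bezout coefficients alongside the remainders: start with r₀ = 266 = a·1 + b·0 (s = 1, t = 0) and r₁ = 58 = a·0 + b·1 (s = 0, t = 1); each new remainder r_{k+1} = r_{k-1} − q_k·r_k inherits s_{k+1} = s_{k-1} − q_k·s_k, t_{k+1} = t_{k-1} − q_k·t_k, so r_k = a·s_k + b·t_k at every step:
  q = 4: r = 34, s = 1 − 4·0 = 1, t = 0 − 4·1 = -4  (check: 266·1 + 58·(-4) = 34)
  q = 1: r = 24, s = 0 − 1·1 = -1, t = 1 − 1·(-4) = 5  (check: 266·(-1) + 58·5 = 24)
  q = 1: r = 10, s = 1 − 1·(-1) = 2, t = -4 − 1·5 = -9  (check: 266·2 + 58·(-9) = 10)
  q = 2: r = 4, s = -1 − 2·2 = -5, t = 5 − 2·(-9) = 23  (check: 266·(-5) + 58·23 = 4)
  q = 2: r = 2, s = 2 − 2·(-5) = 12, t = -9 − 2·23 = -55  (check: 266·12 + 58·(-55) = 2)
The row with r = 2 (the gcd) gives the Bezout coefficients s = 12, t = -55.
Result: 266 · (12) + 58 · (-55) = 2.

gcd(266, 58) = 2; s = 12, t = -55 (check: 266·12 + 58·(-55) = 2).


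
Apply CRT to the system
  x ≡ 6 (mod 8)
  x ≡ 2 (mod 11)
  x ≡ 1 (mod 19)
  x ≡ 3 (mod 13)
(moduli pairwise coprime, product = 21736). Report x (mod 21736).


Product of moduli M = 8 · 11 · 19 · 13 = 21736.
Merge one congruence at a time:
  Start: x ≡ 6 (mod 8).
  Combine with x ≡ 2 (mod 11); new modulus lcm = 88.
    Write x = 6 + 8·t and substitute into x ≡ 2 (mod 11): 8·t ≡ 2 − 6 = -4 (mod 11).
    Reduce coefficients mod 11: 8·t ≡ 7 (mod 11).
    The inverse of 8 mod 11 is 7 (since 8·7 = 56 = 5·11 + 1), so t ≡ 7·7 = 49 ≡ 5 (mod 11).
    Then x = 6 + 8·5 = 46, valid modulo lcm(8, 11) = 88: x ≡ 46 (mod 88).
  Combine with x ≡ 1 (mod 19); new modulus lcm = 1672.
    Write x = 46 + 88·t and substitute into x ≡ 1 (mod 19): 88·t ≡ 1 − 46 = -45 (mod 19).
    Reduce coefficients mod 19: 12·t ≡ 12 (mod 19).
    The inverse of 12 mod 19 is 8 (since 12·8 = 96 = 5·19 + 1), so t ≡ 8·12 = 96 ≡ 1 (mod 19).
    Then x = 46 + 88·1 = 134, valid modulo lcm(88, 19) = 1672: x ≡ 134 (mod 1672).
  Combine with x ≡ 3 (mod 13); new modulus lcm = 21736.
    Write x = 134 + 1672·t and substitute into x ≡ 3 (mod 13): 1672·t ≡ 3 − 134 = -131 (mod 13).
    Reduce coefficients mod 13: 8·t ≡ 12 (mod 13).
    The inverse of 8 mod 13 is 5 (since 8·5 = 40 = 3·13 + 1), so t ≡ 5·12 = 60 ≡ 8 (mod 13).
    Then x = 134 + 1672·8 = 13510, valid modulo lcm(1672, 13) = 21736: x ≡ 13510 (mod 21736).
Verify against each original: 13510 mod 8 = 6, 13510 mod 11 = 2, 13510 mod 19 = 1, 13510 mod 13 = 3.

x ≡ 13510 (mod 21736).


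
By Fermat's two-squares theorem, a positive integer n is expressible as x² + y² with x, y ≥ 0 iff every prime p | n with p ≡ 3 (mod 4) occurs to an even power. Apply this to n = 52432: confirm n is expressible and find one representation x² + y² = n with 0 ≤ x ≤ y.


Step 1: Factor n = 52432 = 2^4 · 29 · 113.
Step 2: Check the mod-4 condition on each prime factor: 2 = 2 (special); 29 ≡ 1 (mod 4), exponent 1; 113 ≡ 1 (mod 4), exponent 1.
All primes ≡ 3 (mod 4) appear to even exponent (or don't appear), so by the two-squares theorem n IS expressible as a sum of two squares.
Step 3: Build a representation. Group n = k² · m with k = 4 and m = 29 · 113 = 3277 (a product of primes ≡ 1 (mod 4)); a representation of m scales to one of n via (k·x)² + (k·y)² = k²(x² + y²). Each prime p ≡ 1 (mod 4) is itself a sum of two squares; find a² by testing p − a² for a perfect square:
  29: 29 − 1² = 28, 29 − 2² = 25 = 5² ⇒ 29 = 2² + 5².
  113: 113 − 1² = 112, 113 − 2² = 109, 113 − 3² = 104, 113 − 4² = 97, 113 − 5² = 88, 113 − 6² = 77, 113 − 7² = 64 = 8² ⇒ 113 = 7² + 8².
  Combine using the Brahmagupta–Fibonacci identity (a² + b²)(c² + d²) = (ac − bd)² + (ad + bc)² = (ac + bd)² + (ad − bc)²:
  29 · 113 = 3277: from (2² + 5²)(7² + 8²), take (2·7 − 5·8, 2·8 + 5·7) = (14 − 40, 16 + 35) = (-26, 51); dropping signs (only squares matter) gives (26, 51); check 26² + 51² = 676 + 2601 = 3277 ✓.
  Scale by k = 4: (4·26, 4·51) = (104, 204).
Step 4: Order so x ≤ y and verify: 104² + 204² = 10816 + 41616 = 52432 = n. ✓

n = 52432 = 104² + 204² (one valid representation with x ≤ y).


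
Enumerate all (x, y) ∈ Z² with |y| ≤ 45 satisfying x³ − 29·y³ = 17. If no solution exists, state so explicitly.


The equation is x³ - 29y³ = 17. For fixed y, x³ = 29·y³ + 17, so a solution requires the RHS to be a perfect cube.
Strategy: iterate y from -45 to 45, compute RHS = 29·y³ + 17, and check whether it is a (positive or negative) perfect cube.
Check small values of y:
  y = 0: RHS = 17 is not a perfect cube.
  y = 1: RHS = 46 is not a perfect cube.
  y = -1: RHS = -12 is not a perfect cube.
  y = 2: RHS = 249 is not a perfect cube.
  y = -2: RHS = -215 is not a perfect cube.
  y = 3: RHS = 800 is not a perfect cube.
  y = -3: RHS = -766 is not a perfect cube.
Continuing the search up to |y| = 45 finds no solutions either.
No (x, y) in the scanned range satisfies the equation.

No integer solutions with |y| ≤ 45.


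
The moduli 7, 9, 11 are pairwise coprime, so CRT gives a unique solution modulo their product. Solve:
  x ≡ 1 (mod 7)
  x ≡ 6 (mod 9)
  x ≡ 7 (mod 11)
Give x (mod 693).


Moduli 7, 9, 11 are pairwise coprime; by CRT there is a unique solution modulo M = 7 · 9 · 11 = 693.
Solve pairwise, accumulating the modulus:
  Start with x ≡ 1 (mod 7).
  Combine with x ≡ 6 (mod 9): since gcd(7, 9) = 1, we get a unique residue mod 63.
    Write x = 1 + 7·t and substitute into x ≡ 6 (mod 9): 7·t ≡ 6 − 1 = 5 (mod 9).
    The inverse of 7 mod 9 is 4 (since 7·4 = 28 = 3·9 + 1), so t ≡ 4·5 = 20 ≡ 2 (mod 9).
    Then x = 1 + 7·2 = 15, valid modulo lcm(7, 9) = 63: x ≡ 15 (mod 63).
  Combine with x ≡ 7 (mod 11): since gcd(63, 11) = 1, we get a unique residue mod 693.
    Write x = 15 + 63·t and substitute into x ≡ 7 (mod 11): 63·t ≡ 7 − 15 = -8 (mod 11).
    Reduce coefficients mod 11: 8·t ≡ 3 (mod 11).
    The inverse of 8 mod 11 is 7 (since 8·7 = 56 = 5·11 + 1), so t ≡ 7·3 = 21 ≡ 10 (mod 11).
    Then x = 15 + 63·10 = 645, valid modulo lcm(63, 11) = 693: x ≡ 645 (mod 693).
Verify: 645 mod 7 = 1 ✓, 645 mod 9 = 6 ✓, 645 mod 11 = 7 ✓.

x ≡ 645 (mod 693).
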